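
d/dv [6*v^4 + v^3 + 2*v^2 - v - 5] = 24*v^3 + 3*v^2 + 4*v - 1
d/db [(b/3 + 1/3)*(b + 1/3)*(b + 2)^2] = 4*b^3/3 + 16*b^2/3 + 58*b/9 + 20/9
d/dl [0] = 0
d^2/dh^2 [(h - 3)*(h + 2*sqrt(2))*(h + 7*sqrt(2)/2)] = 6*h - 6 + 11*sqrt(2)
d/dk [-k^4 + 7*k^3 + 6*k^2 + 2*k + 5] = -4*k^3 + 21*k^2 + 12*k + 2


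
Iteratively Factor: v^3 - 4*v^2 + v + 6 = (v + 1)*(v^2 - 5*v + 6) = (v - 3)*(v + 1)*(v - 2)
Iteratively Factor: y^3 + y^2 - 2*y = (y)*(y^2 + y - 2) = y*(y - 1)*(y + 2)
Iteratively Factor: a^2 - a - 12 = (a + 3)*(a - 4)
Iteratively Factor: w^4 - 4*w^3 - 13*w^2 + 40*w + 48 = (w + 1)*(w^3 - 5*w^2 - 8*w + 48) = (w - 4)*(w + 1)*(w^2 - w - 12) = (w - 4)*(w + 1)*(w + 3)*(w - 4)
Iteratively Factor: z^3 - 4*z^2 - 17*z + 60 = (z - 3)*(z^2 - z - 20) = (z - 3)*(z + 4)*(z - 5)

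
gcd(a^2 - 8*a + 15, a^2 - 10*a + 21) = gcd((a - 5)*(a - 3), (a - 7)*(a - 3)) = a - 3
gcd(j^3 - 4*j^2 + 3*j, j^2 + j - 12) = j - 3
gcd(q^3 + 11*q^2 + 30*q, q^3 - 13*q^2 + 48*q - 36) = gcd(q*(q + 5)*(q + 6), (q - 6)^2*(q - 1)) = 1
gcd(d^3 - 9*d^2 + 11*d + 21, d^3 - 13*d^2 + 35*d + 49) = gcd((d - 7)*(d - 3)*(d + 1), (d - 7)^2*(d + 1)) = d^2 - 6*d - 7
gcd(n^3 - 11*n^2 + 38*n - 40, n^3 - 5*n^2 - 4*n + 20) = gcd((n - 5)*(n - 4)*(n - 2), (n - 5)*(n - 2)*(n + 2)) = n^2 - 7*n + 10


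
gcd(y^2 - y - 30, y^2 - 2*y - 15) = 1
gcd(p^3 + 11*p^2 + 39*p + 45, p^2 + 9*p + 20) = p + 5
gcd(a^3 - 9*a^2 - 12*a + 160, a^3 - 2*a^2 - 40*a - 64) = a^2 - 4*a - 32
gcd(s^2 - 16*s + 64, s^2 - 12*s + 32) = s - 8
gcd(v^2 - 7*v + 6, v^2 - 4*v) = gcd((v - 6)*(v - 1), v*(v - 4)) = 1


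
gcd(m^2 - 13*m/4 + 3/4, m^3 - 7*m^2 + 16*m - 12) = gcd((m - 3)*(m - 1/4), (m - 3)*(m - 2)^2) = m - 3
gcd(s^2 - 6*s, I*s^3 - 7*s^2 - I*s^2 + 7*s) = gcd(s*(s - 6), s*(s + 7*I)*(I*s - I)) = s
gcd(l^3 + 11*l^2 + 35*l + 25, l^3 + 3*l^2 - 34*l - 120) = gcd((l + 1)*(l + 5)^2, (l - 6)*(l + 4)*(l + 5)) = l + 5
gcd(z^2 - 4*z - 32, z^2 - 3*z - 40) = z - 8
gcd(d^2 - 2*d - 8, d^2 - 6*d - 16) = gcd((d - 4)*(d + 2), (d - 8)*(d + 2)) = d + 2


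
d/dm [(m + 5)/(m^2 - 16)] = (m^2 - 2*m*(m + 5) - 16)/(m^2 - 16)^2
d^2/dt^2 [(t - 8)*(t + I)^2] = 6*t - 16 + 4*I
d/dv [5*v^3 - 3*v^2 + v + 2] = 15*v^2 - 6*v + 1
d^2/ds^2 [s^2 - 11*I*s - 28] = 2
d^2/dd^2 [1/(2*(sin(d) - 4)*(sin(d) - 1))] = (-4*sin(d)^3 + 11*sin(d)^2 + 8*sin(d) - 42)/(2*(sin(d) - 4)^3*(sin(d) - 1)^2)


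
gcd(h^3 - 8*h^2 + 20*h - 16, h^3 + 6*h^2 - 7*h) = 1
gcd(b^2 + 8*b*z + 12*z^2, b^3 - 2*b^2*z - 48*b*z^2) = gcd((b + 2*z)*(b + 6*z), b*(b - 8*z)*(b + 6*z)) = b + 6*z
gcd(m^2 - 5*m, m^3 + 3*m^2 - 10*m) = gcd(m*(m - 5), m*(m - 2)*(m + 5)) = m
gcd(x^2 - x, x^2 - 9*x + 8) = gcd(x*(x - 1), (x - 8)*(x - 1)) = x - 1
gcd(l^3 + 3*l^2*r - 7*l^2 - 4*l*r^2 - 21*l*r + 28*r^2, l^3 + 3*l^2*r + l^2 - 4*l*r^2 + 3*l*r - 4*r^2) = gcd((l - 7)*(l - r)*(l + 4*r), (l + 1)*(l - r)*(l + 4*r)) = -l^2 - 3*l*r + 4*r^2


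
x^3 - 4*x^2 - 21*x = x*(x - 7)*(x + 3)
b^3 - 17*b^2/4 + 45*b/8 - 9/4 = (b - 2)*(b - 3/2)*(b - 3/4)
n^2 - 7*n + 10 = (n - 5)*(n - 2)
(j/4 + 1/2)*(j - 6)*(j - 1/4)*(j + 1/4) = j^4/4 - j^3 - 193*j^2/64 + j/16 + 3/16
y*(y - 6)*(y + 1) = y^3 - 5*y^2 - 6*y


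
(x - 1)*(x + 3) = x^2 + 2*x - 3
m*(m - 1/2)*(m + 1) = m^3 + m^2/2 - m/2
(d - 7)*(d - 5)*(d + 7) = d^3 - 5*d^2 - 49*d + 245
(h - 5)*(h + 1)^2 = h^3 - 3*h^2 - 9*h - 5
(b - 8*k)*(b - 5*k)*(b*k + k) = b^3*k - 13*b^2*k^2 + b^2*k + 40*b*k^3 - 13*b*k^2 + 40*k^3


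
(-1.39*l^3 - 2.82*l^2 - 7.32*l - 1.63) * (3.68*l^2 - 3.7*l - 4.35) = -5.1152*l^5 - 5.2346*l^4 - 10.4571*l^3 + 33.3526*l^2 + 37.873*l + 7.0905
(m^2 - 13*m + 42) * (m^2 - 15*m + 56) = m^4 - 28*m^3 + 293*m^2 - 1358*m + 2352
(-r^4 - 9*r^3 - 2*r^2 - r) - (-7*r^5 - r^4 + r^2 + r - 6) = 7*r^5 - 9*r^3 - 3*r^2 - 2*r + 6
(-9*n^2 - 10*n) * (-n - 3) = 9*n^3 + 37*n^2 + 30*n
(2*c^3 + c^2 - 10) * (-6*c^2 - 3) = -12*c^5 - 6*c^4 - 6*c^3 + 57*c^2 + 30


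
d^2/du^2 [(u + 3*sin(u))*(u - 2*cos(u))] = -3*u*sin(u) + 2*u*cos(u) + 4*sin(u) + 12*sin(2*u) + 6*cos(u) + 2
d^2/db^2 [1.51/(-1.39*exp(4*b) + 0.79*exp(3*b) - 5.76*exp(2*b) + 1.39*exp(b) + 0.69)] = (1.51*(5.56*exp(3*b) - 2.37*exp(2*b) + 11.52*exp(b) - 1.39)*(11.12*exp(3*b) - 4.74*exp(2*b) + 23.04*exp(b) - 2.78)*exp(b) + (33.5824*exp(3*b) - 10.7361*exp(2*b) + 34.7904*exp(b) - 2.0989)*(-1.39*exp(4*b) + 0.79*exp(3*b) - 5.76*exp(2*b) + 1.39*exp(b) + 0.69))*exp(b)/(-1.39*exp(4*b) + 0.79*exp(3*b) - 5.76*exp(2*b) + 1.39*exp(b) + 0.69)^3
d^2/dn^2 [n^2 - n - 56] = 2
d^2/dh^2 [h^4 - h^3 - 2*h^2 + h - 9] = 12*h^2 - 6*h - 4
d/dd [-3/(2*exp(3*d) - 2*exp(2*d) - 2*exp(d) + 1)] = (18*exp(2*d) - 12*exp(d) - 6)*exp(d)/(2*exp(3*d) - 2*exp(2*d) - 2*exp(d) + 1)^2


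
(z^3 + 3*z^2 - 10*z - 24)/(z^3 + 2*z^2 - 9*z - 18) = (z + 4)/(z + 3)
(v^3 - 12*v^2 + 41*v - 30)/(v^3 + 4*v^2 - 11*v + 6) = (v^2 - 11*v + 30)/(v^2 + 5*v - 6)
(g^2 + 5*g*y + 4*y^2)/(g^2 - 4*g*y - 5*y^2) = (-g - 4*y)/(-g + 5*y)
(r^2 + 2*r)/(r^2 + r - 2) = r/(r - 1)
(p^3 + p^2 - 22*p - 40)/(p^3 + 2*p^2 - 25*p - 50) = (p + 4)/(p + 5)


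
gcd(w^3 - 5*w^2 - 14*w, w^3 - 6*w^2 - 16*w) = w^2 + 2*w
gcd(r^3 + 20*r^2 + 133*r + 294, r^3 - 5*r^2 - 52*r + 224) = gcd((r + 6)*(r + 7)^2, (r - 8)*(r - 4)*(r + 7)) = r + 7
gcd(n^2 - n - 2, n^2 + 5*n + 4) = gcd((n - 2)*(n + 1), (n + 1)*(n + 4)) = n + 1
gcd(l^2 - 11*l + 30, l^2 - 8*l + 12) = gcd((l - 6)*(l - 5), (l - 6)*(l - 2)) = l - 6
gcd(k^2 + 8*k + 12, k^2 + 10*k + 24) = k + 6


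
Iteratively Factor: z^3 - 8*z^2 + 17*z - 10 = (z - 5)*(z^2 - 3*z + 2) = (z - 5)*(z - 2)*(z - 1)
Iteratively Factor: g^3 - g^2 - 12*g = (g)*(g^2 - g - 12) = g*(g + 3)*(g - 4)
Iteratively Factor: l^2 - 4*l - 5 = (l - 5)*(l + 1)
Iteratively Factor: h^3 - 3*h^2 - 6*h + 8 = (h - 4)*(h^2 + h - 2) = (h - 4)*(h + 2)*(h - 1)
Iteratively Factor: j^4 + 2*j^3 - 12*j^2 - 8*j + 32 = (j - 2)*(j^3 + 4*j^2 - 4*j - 16) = (j - 2)*(j + 2)*(j^2 + 2*j - 8) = (j - 2)^2*(j + 2)*(j + 4)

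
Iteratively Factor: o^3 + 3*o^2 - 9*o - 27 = (o + 3)*(o^2 - 9) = (o - 3)*(o + 3)*(o + 3)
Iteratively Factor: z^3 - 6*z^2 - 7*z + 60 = (z - 4)*(z^2 - 2*z - 15) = (z - 5)*(z - 4)*(z + 3)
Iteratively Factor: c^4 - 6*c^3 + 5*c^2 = (c)*(c^3 - 6*c^2 + 5*c) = c^2*(c^2 - 6*c + 5) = c^2*(c - 1)*(c - 5)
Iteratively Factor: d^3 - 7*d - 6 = (d + 2)*(d^2 - 2*d - 3) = (d - 3)*(d + 2)*(d + 1)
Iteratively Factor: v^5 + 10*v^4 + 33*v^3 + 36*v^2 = (v)*(v^4 + 10*v^3 + 33*v^2 + 36*v) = v*(v + 4)*(v^3 + 6*v^2 + 9*v) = v*(v + 3)*(v + 4)*(v^2 + 3*v) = v*(v + 3)^2*(v + 4)*(v)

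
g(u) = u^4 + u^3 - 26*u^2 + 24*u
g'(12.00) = 6744.00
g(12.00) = 19008.00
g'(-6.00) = -420.00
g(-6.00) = 0.00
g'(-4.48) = -42.49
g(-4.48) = -316.44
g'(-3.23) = 88.47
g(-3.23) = -273.63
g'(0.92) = -18.19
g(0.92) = 1.57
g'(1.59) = -35.02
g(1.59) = -17.16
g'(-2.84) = 104.25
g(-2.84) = -235.72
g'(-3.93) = 31.90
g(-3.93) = -318.04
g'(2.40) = -28.22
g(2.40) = -45.16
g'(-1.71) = 101.69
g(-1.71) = -113.52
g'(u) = 4*u^3 + 3*u^2 - 52*u + 24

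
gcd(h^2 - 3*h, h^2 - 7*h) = h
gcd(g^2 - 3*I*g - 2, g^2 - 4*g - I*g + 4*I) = g - I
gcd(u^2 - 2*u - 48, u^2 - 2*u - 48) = u^2 - 2*u - 48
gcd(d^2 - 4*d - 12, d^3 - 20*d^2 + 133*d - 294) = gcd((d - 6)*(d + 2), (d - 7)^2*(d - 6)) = d - 6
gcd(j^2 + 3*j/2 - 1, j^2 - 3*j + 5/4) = j - 1/2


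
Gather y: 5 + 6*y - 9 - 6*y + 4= 0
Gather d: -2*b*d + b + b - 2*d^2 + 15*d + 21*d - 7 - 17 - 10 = 2*b - 2*d^2 + d*(36 - 2*b) - 34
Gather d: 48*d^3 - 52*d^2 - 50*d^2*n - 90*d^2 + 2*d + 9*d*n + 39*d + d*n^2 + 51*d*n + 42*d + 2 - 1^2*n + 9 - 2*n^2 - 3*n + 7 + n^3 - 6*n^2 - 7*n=48*d^3 + d^2*(-50*n - 142) + d*(n^2 + 60*n + 83) + n^3 - 8*n^2 - 11*n + 18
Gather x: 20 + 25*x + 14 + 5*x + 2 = 30*x + 36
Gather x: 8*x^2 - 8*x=8*x^2 - 8*x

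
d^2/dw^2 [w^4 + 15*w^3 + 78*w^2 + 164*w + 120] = 12*w^2 + 90*w + 156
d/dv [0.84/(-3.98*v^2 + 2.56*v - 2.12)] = (6.6864*v - 2.1504)/(3.98*v^2 - 2.56*v + 2.12)^2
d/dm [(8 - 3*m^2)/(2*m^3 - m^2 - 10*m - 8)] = 2*(3*m^4 - 9*m^2 + 32*m + 40)/(4*m^6 - 4*m^5 - 39*m^4 - 12*m^3 + 116*m^2 + 160*m + 64)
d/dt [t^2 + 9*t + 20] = 2*t + 9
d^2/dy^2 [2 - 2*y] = 0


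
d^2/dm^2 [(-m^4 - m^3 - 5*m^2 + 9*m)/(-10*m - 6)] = (75*m^4 + 145*m^3 + 99*m^2 + 27*m + 180)/(125*m^3 + 225*m^2 + 135*m + 27)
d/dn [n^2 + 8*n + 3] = 2*n + 8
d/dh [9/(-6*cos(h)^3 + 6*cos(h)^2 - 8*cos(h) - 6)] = 9*(-9*cos(h)^2 + 6*cos(h) - 4)*sin(h)/(2*(3*cos(h)^3 - 3*cos(h)^2 + 4*cos(h) + 3)^2)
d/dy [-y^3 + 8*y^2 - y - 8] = -3*y^2 + 16*y - 1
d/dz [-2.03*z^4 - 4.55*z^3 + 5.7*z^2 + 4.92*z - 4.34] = -8.12*z^3 - 13.65*z^2 + 11.4*z + 4.92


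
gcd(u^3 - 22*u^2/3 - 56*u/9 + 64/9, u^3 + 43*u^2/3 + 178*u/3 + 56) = u + 4/3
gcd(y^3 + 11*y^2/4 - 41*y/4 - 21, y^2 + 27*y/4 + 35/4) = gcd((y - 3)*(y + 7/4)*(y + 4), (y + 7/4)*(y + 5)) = y + 7/4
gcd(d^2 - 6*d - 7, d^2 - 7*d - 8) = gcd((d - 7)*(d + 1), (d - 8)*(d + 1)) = d + 1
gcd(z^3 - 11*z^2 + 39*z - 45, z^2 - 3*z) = z - 3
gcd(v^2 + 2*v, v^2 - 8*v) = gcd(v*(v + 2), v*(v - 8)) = v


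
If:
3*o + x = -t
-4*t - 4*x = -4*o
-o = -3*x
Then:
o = 0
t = 0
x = 0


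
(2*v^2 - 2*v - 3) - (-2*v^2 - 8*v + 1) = 4*v^2 + 6*v - 4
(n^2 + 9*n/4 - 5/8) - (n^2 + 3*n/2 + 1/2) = 3*n/4 - 9/8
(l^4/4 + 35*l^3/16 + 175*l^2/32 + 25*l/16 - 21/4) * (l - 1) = l^5/4 + 31*l^4/16 + 105*l^3/32 - 125*l^2/32 - 109*l/16 + 21/4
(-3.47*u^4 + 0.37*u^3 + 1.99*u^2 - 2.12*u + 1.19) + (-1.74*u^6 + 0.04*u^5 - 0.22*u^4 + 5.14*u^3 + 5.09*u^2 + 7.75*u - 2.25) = -1.74*u^6 + 0.04*u^5 - 3.69*u^4 + 5.51*u^3 + 7.08*u^2 + 5.63*u - 1.06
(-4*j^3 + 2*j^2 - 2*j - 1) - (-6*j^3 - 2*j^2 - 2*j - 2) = 2*j^3 + 4*j^2 + 1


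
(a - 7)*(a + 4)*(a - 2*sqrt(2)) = a^3 - 3*a^2 - 2*sqrt(2)*a^2 - 28*a + 6*sqrt(2)*a + 56*sqrt(2)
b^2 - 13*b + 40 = (b - 8)*(b - 5)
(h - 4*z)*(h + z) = h^2 - 3*h*z - 4*z^2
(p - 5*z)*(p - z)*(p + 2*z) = p^3 - 4*p^2*z - 7*p*z^2 + 10*z^3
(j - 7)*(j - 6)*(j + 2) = j^3 - 11*j^2 + 16*j + 84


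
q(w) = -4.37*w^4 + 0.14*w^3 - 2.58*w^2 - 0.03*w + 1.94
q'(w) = -17.48*w^3 + 0.42*w^2 - 5.16*w - 0.03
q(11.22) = -69380.72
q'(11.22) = -24694.99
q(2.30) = -132.36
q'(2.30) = -222.36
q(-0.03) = 1.94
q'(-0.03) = 0.13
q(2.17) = -105.74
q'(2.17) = -187.87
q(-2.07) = -90.53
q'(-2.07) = 167.49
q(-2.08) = -92.22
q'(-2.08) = 169.82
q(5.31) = -3524.24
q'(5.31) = -2632.72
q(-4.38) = -1667.53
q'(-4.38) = 1499.43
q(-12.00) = -91227.46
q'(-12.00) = 30327.81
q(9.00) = -28776.82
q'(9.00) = -12755.37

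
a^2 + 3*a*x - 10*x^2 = (a - 2*x)*(a + 5*x)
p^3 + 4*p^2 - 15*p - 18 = (p - 3)*(p + 1)*(p + 6)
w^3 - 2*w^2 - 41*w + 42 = (w - 7)*(w - 1)*(w + 6)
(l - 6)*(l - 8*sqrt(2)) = l^2 - 8*sqrt(2)*l - 6*l + 48*sqrt(2)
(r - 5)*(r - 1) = r^2 - 6*r + 5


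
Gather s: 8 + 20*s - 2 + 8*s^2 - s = 8*s^2 + 19*s + 6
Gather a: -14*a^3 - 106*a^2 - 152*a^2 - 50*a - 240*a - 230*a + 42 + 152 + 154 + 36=-14*a^3 - 258*a^2 - 520*a + 384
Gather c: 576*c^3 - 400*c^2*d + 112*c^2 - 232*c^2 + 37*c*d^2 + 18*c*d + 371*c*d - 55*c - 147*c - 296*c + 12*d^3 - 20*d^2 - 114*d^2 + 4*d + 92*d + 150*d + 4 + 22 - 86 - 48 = 576*c^3 + c^2*(-400*d - 120) + c*(37*d^2 + 389*d - 498) + 12*d^3 - 134*d^2 + 246*d - 108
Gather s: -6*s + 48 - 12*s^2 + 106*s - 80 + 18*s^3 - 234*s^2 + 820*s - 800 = 18*s^3 - 246*s^2 + 920*s - 832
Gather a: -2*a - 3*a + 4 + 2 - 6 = -5*a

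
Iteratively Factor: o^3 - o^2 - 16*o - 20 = (o - 5)*(o^2 + 4*o + 4) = (o - 5)*(o + 2)*(o + 2)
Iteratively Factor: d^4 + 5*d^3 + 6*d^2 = (d + 2)*(d^3 + 3*d^2) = d*(d + 2)*(d^2 + 3*d) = d*(d + 2)*(d + 3)*(d)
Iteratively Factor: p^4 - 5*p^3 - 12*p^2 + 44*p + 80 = (p + 2)*(p^3 - 7*p^2 + 2*p + 40) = (p - 4)*(p + 2)*(p^2 - 3*p - 10) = (p - 5)*(p - 4)*(p + 2)*(p + 2)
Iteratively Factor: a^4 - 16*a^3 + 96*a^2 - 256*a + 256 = (a - 4)*(a^3 - 12*a^2 + 48*a - 64) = (a - 4)^2*(a^2 - 8*a + 16) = (a - 4)^3*(a - 4)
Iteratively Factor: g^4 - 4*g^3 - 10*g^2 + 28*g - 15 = (g - 1)*(g^3 - 3*g^2 - 13*g + 15) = (g - 5)*(g - 1)*(g^2 + 2*g - 3) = (g - 5)*(g - 1)*(g + 3)*(g - 1)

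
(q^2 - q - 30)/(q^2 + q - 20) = (q - 6)/(q - 4)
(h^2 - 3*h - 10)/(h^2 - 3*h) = (h^2 - 3*h - 10)/(h*(h - 3))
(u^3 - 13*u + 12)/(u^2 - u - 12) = (-u^3 + 13*u - 12)/(-u^2 + u + 12)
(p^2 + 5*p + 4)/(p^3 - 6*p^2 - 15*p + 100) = (p + 1)/(p^2 - 10*p + 25)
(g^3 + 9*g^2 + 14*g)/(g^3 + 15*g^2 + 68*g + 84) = g/(g + 6)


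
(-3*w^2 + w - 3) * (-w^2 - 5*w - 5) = 3*w^4 + 14*w^3 + 13*w^2 + 10*w + 15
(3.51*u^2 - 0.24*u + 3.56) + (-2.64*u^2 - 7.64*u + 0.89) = 0.87*u^2 - 7.88*u + 4.45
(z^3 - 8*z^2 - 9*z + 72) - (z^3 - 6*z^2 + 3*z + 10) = -2*z^2 - 12*z + 62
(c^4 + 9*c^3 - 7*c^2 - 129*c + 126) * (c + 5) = c^5 + 14*c^4 + 38*c^3 - 164*c^2 - 519*c + 630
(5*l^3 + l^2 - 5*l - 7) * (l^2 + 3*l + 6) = 5*l^5 + 16*l^4 + 28*l^3 - 16*l^2 - 51*l - 42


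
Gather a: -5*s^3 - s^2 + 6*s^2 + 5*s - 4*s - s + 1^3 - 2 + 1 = -5*s^3 + 5*s^2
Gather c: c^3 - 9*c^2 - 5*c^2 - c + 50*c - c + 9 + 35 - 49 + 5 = c^3 - 14*c^2 + 48*c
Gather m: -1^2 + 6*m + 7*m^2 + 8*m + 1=7*m^2 + 14*m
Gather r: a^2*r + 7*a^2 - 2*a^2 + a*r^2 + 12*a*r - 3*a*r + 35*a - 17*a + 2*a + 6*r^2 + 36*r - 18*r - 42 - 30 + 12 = 5*a^2 + 20*a + r^2*(a + 6) + r*(a^2 + 9*a + 18) - 60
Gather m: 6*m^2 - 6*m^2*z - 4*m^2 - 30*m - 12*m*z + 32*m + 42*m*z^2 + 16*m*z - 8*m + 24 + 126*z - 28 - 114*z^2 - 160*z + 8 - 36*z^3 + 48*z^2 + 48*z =m^2*(2 - 6*z) + m*(42*z^2 + 4*z - 6) - 36*z^3 - 66*z^2 + 14*z + 4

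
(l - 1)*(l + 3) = l^2 + 2*l - 3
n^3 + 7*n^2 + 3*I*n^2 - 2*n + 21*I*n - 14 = (n + 7)*(n + I)*(n + 2*I)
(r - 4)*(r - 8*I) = r^2 - 4*r - 8*I*r + 32*I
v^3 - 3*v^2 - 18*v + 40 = (v - 5)*(v - 2)*(v + 4)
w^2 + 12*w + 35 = (w + 5)*(w + 7)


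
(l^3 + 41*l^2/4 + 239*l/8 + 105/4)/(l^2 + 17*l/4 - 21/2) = (8*l^2 + 34*l + 35)/(2*(4*l - 7))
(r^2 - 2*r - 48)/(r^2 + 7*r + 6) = (r - 8)/(r + 1)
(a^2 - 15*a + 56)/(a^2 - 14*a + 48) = (a - 7)/(a - 6)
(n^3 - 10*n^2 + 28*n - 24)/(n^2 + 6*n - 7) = (n^3 - 10*n^2 + 28*n - 24)/(n^2 + 6*n - 7)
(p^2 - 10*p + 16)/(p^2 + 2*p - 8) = (p - 8)/(p + 4)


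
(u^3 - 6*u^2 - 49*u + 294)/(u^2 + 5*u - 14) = (u^2 - 13*u + 42)/(u - 2)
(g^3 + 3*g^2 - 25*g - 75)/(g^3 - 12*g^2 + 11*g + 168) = (g^2 - 25)/(g^2 - 15*g + 56)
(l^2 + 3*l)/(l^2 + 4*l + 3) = l/(l + 1)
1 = 1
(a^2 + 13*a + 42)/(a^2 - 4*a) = (a^2 + 13*a + 42)/(a*(a - 4))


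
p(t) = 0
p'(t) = 0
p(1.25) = 0.00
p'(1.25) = 0.00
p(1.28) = 0.00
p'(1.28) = 0.00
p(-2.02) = 0.00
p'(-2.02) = 0.00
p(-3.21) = 0.00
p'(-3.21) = 0.00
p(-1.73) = 0.00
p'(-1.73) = 0.00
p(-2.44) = 0.00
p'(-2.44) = 0.00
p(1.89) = 0.00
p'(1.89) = 0.00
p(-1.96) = 0.00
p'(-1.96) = 0.00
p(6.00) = 0.00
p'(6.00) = 0.00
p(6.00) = 0.00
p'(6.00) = 0.00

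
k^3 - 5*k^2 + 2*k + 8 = (k - 4)*(k - 2)*(k + 1)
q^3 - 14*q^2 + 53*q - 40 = (q - 8)*(q - 5)*(q - 1)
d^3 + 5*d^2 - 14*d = d*(d - 2)*(d + 7)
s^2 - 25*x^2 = (s - 5*x)*(s + 5*x)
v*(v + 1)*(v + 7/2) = v^3 + 9*v^2/2 + 7*v/2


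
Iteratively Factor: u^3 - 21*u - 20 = (u + 1)*(u^2 - u - 20) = (u - 5)*(u + 1)*(u + 4)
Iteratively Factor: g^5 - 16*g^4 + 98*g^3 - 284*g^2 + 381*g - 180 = (g - 5)*(g^4 - 11*g^3 + 43*g^2 - 69*g + 36) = (g - 5)*(g - 3)*(g^3 - 8*g^2 + 19*g - 12) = (g - 5)*(g - 3)*(g - 1)*(g^2 - 7*g + 12) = (g - 5)*(g - 4)*(g - 3)*(g - 1)*(g - 3)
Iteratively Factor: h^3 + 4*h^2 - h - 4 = (h + 4)*(h^2 - 1) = (h + 1)*(h + 4)*(h - 1)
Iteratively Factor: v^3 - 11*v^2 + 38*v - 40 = (v - 4)*(v^2 - 7*v + 10) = (v - 5)*(v - 4)*(v - 2)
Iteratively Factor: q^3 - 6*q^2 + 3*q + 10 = (q - 2)*(q^2 - 4*q - 5) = (q - 5)*(q - 2)*(q + 1)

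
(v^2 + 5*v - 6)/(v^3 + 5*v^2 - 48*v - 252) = (v - 1)/(v^2 - v - 42)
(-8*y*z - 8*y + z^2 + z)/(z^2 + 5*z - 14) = (-8*y*z - 8*y + z^2 + z)/(z^2 + 5*z - 14)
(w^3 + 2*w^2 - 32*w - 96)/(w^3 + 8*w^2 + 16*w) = (w - 6)/w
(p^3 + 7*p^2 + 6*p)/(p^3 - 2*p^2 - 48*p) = (p + 1)/(p - 8)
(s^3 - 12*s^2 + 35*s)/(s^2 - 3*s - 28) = s*(s - 5)/(s + 4)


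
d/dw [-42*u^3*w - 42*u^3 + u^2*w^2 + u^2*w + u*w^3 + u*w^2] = u*(-42*u^2 + 2*u*w + u + 3*w^2 + 2*w)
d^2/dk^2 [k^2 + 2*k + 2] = 2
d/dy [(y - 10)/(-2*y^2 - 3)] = (-2*y^2 + 4*y*(y - 10) - 3)/(2*y^2 + 3)^2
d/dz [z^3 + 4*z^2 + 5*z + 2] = 3*z^2 + 8*z + 5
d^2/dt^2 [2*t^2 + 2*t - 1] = 4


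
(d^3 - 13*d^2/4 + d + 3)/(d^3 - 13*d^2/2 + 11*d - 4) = (4*d^2 - 5*d - 6)/(2*(2*d^2 - 9*d + 4))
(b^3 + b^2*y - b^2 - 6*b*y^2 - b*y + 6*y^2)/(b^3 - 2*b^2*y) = (b^2 + 3*b*y - b - 3*y)/b^2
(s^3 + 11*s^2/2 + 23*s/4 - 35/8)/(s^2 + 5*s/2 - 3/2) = (s^2 + 6*s + 35/4)/(s + 3)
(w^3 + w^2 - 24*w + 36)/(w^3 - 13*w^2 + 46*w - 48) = (w + 6)/(w - 8)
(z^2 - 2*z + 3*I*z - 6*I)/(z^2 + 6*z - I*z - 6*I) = (z^2 + z*(-2 + 3*I) - 6*I)/(z^2 + z*(6 - I) - 6*I)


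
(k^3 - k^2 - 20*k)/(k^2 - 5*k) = k + 4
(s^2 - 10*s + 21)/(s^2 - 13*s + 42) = (s - 3)/(s - 6)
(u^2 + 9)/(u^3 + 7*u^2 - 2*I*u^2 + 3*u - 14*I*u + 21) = (u + 3*I)/(u^2 + u*(7 + I) + 7*I)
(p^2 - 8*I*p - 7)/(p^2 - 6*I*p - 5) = (p - 7*I)/(p - 5*I)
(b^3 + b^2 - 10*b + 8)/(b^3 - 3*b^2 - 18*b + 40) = (b - 1)/(b - 5)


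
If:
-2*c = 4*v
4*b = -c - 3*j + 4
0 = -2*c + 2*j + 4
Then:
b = 2*v + 5/2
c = -2*v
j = -2*v - 2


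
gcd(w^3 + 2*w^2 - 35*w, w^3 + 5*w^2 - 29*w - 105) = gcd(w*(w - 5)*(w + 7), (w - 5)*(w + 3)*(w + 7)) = w^2 + 2*w - 35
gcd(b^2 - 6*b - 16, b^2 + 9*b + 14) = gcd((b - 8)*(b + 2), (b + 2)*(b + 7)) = b + 2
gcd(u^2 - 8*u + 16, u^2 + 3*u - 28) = u - 4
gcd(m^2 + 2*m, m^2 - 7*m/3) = m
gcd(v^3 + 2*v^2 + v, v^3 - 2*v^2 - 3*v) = v^2 + v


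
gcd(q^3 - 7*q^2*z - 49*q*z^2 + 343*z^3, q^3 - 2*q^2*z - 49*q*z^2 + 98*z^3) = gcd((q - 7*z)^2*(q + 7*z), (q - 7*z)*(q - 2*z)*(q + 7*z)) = -q^2 + 49*z^2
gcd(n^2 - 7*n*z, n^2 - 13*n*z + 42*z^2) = -n + 7*z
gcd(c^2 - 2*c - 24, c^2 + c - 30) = 1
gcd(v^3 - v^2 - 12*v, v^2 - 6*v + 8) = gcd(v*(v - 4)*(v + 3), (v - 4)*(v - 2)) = v - 4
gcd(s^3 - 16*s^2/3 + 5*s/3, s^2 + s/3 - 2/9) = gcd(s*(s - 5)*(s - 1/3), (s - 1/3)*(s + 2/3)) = s - 1/3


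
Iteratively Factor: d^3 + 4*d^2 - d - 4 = (d - 1)*(d^2 + 5*d + 4) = (d - 1)*(d + 1)*(d + 4)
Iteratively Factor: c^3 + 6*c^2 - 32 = (c + 4)*(c^2 + 2*c - 8) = (c + 4)^2*(c - 2)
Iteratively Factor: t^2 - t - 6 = (t + 2)*(t - 3)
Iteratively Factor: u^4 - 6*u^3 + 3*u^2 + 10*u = (u)*(u^3 - 6*u^2 + 3*u + 10) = u*(u - 5)*(u^2 - u - 2) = u*(u - 5)*(u + 1)*(u - 2)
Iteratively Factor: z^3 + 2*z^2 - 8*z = (z + 4)*(z^2 - 2*z) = z*(z + 4)*(z - 2)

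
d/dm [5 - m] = -1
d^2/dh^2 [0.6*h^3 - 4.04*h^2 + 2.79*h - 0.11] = 3.6*h - 8.08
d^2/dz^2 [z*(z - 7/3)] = 2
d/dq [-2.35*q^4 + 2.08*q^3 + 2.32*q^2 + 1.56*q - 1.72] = -9.4*q^3 + 6.24*q^2 + 4.64*q + 1.56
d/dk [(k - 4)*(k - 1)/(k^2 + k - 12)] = 2*(3*k^2 - 16*k + 28)/(k^4 + 2*k^3 - 23*k^2 - 24*k + 144)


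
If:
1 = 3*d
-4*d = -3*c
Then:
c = 4/9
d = 1/3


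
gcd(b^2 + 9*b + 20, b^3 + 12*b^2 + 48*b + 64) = b + 4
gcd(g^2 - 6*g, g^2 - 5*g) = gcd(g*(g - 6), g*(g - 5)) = g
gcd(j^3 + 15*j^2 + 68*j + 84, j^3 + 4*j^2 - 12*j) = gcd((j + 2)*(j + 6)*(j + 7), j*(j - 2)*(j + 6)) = j + 6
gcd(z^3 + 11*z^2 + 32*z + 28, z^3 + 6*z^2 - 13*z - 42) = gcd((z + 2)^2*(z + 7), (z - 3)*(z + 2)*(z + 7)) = z^2 + 9*z + 14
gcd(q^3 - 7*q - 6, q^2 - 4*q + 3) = q - 3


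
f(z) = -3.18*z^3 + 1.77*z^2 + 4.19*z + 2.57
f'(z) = -9.54*z^2 + 3.54*z + 4.19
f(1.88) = -4.43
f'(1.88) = -22.87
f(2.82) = -42.85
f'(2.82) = -61.69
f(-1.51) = 11.23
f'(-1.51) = -22.91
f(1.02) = 5.31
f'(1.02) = -2.12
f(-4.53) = 315.52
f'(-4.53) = -207.62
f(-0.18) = 1.89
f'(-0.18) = 3.24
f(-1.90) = 22.81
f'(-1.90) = -36.98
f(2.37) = -19.89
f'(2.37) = -41.01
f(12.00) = -5187.31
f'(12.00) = -1327.09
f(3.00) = -54.79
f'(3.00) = -71.05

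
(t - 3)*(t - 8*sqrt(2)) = t^2 - 8*sqrt(2)*t - 3*t + 24*sqrt(2)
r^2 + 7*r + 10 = (r + 2)*(r + 5)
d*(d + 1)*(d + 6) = d^3 + 7*d^2 + 6*d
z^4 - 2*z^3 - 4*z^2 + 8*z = z*(z - 2)^2*(z + 2)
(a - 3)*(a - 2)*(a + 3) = a^3 - 2*a^2 - 9*a + 18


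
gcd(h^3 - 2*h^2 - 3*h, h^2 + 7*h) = h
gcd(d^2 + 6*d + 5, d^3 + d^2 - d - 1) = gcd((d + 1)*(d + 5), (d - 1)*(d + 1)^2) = d + 1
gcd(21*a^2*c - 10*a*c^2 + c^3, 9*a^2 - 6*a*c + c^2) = 3*a - c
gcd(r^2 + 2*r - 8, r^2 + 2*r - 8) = r^2 + 2*r - 8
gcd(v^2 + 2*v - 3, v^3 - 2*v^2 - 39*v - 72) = v + 3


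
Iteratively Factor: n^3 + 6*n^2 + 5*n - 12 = (n + 4)*(n^2 + 2*n - 3) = (n + 3)*(n + 4)*(n - 1)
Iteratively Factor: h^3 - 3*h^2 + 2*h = (h - 2)*(h^2 - h) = (h - 2)*(h - 1)*(h)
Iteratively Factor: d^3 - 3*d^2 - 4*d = (d + 1)*(d^2 - 4*d) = d*(d + 1)*(d - 4)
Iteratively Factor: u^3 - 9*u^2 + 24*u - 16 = (u - 1)*(u^2 - 8*u + 16) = (u - 4)*(u - 1)*(u - 4)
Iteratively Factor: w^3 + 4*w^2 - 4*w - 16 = (w - 2)*(w^2 + 6*w + 8) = (w - 2)*(w + 2)*(w + 4)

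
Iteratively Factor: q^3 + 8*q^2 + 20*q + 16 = (q + 2)*(q^2 + 6*q + 8) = (q + 2)^2*(q + 4)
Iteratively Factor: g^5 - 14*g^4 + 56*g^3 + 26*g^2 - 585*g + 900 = (g - 3)*(g^4 - 11*g^3 + 23*g^2 + 95*g - 300) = (g - 5)*(g - 3)*(g^3 - 6*g^2 - 7*g + 60) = (g - 5)*(g - 4)*(g - 3)*(g^2 - 2*g - 15) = (g - 5)*(g - 4)*(g - 3)*(g + 3)*(g - 5)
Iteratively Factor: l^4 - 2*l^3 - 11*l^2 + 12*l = (l)*(l^3 - 2*l^2 - 11*l + 12) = l*(l + 3)*(l^2 - 5*l + 4) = l*(l - 4)*(l + 3)*(l - 1)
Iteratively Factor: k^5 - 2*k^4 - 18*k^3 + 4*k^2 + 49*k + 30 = (k + 1)*(k^4 - 3*k^3 - 15*k^2 + 19*k + 30) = (k - 5)*(k + 1)*(k^3 + 2*k^2 - 5*k - 6) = (k - 5)*(k - 2)*(k + 1)*(k^2 + 4*k + 3) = (k - 5)*(k - 2)*(k + 1)^2*(k + 3)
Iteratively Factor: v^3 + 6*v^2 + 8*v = (v + 2)*(v^2 + 4*v) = (v + 2)*(v + 4)*(v)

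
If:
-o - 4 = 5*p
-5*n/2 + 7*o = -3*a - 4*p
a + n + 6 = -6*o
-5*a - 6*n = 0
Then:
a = 423/221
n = -705/442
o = -931/884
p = -521/884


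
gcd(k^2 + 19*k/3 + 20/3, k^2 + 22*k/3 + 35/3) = k + 5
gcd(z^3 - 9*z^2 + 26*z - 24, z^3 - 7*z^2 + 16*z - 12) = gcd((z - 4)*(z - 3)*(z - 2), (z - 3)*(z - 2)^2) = z^2 - 5*z + 6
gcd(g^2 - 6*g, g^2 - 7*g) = g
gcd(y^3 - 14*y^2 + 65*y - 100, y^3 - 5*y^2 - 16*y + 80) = y^2 - 9*y + 20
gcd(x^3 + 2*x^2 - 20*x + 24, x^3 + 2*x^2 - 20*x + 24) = x^3 + 2*x^2 - 20*x + 24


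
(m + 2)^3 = m^3 + 6*m^2 + 12*m + 8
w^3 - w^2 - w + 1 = (w - 1)^2*(w + 1)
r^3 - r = r*(r - 1)*(r + 1)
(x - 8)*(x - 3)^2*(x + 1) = x^4 - 13*x^3 + 43*x^2 - 15*x - 72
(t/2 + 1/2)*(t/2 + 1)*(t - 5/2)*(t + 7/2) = t^4/4 + t^3 - 15*t^2/16 - 97*t/16 - 35/8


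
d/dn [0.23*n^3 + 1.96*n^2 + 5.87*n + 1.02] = 0.69*n^2 + 3.92*n + 5.87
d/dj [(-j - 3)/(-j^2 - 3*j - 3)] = (j^2 + 3*j - (j + 3)*(2*j + 3) + 3)/(j^2 + 3*j + 3)^2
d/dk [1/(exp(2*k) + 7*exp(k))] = (-2*exp(k) - 7)*exp(-k)/(exp(k) + 7)^2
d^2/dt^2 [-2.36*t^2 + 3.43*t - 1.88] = -4.72000000000000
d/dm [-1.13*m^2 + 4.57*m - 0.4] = 4.57 - 2.26*m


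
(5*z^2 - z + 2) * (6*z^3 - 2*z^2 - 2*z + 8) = 30*z^5 - 16*z^4 + 4*z^3 + 38*z^2 - 12*z + 16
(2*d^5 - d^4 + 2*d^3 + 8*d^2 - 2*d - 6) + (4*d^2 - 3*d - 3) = 2*d^5 - d^4 + 2*d^3 + 12*d^2 - 5*d - 9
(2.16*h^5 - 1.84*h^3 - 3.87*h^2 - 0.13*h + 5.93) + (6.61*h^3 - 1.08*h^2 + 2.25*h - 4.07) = 2.16*h^5 + 4.77*h^3 - 4.95*h^2 + 2.12*h + 1.86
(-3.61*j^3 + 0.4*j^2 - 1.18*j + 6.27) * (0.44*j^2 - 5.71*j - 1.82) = -1.5884*j^5 + 20.7891*j^4 + 3.767*j^3 + 8.7686*j^2 - 33.6541*j - 11.4114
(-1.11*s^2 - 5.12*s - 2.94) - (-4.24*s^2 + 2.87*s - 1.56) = 3.13*s^2 - 7.99*s - 1.38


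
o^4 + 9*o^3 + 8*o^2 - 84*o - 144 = (o - 3)*(o + 2)*(o + 4)*(o + 6)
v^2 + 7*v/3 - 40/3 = (v - 8/3)*(v + 5)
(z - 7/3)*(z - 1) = z^2 - 10*z/3 + 7/3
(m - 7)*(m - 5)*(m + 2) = m^3 - 10*m^2 + 11*m + 70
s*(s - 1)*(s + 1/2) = s^3 - s^2/2 - s/2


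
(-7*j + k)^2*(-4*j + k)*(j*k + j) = -196*j^4*k - 196*j^4 + 105*j^3*k^2 + 105*j^3*k - 18*j^2*k^3 - 18*j^2*k^2 + j*k^4 + j*k^3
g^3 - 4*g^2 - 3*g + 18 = (g - 3)^2*(g + 2)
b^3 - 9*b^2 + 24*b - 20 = (b - 5)*(b - 2)^2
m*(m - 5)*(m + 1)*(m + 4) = m^4 - 21*m^2 - 20*m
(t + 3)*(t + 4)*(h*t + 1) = h*t^3 + 7*h*t^2 + 12*h*t + t^2 + 7*t + 12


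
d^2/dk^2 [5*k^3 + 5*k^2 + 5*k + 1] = 30*k + 10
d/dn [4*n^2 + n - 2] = 8*n + 1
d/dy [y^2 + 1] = 2*y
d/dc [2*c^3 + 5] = 6*c^2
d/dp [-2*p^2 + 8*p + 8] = 8 - 4*p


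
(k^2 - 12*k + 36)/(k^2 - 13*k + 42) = (k - 6)/(k - 7)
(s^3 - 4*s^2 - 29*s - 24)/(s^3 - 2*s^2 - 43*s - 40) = (s + 3)/(s + 5)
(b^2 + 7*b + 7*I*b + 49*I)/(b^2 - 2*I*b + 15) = (b^2 + 7*b*(1 + I) + 49*I)/(b^2 - 2*I*b + 15)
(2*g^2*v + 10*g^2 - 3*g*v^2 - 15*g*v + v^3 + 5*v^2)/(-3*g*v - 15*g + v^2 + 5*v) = (2*g^2 - 3*g*v + v^2)/(-3*g + v)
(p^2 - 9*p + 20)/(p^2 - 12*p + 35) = (p - 4)/(p - 7)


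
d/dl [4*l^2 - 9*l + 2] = 8*l - 9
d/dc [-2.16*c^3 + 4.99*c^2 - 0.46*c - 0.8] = -6.48*c^2 + 9.98*c - 0.46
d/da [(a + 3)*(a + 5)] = 2*a + 8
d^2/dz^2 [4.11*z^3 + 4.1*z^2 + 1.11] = 24.66*z + 8.2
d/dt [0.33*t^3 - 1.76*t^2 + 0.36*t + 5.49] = 0.99*t^2 - 3.52*t + 0.36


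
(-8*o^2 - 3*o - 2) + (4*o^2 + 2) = -4*o^2 - 3*o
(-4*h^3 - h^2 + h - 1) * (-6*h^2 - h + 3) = 24*h^5 + 10*h^4 - 17*h^3 + 2*h^2 + 4*h - 3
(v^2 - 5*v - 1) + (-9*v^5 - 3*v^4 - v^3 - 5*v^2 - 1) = -9*v^5 - 3*v^4 - v^3 - 4*v^2 - 5*v - 2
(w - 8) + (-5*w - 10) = -4*w - 18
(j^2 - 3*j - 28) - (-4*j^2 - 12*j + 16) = 5*j^2 + 9*j - 44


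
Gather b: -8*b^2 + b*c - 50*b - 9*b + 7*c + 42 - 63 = -8*b^2 + b*(c - 59) + 7*c - 21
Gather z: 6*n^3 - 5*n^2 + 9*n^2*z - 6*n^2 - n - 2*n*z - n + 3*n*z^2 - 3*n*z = 6*n^3 - 11*n^2 + 3*n*z^2 - 2*n + z*(9*n^2 - 5*n)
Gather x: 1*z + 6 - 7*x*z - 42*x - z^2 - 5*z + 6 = x*(-7*z - 42) - z^2 - 4*z + 12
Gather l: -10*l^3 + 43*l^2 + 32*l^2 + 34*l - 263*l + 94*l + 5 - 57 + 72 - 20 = -10*l^3 + 75*l^2 - 135*l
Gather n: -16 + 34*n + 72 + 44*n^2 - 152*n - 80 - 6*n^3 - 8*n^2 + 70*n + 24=-6*n^3 + 36*n^2 - 48*n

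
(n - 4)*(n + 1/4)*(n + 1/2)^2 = n^4 - 11*n^3/4 - 9*n^2/2 - 31*n/16 - 1/4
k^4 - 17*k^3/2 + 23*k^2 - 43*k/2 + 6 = (k - 4)*(k - 3)*(k - 1)*(k - 1/2)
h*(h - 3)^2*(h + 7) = h^4 + h^3 - 33*h^2 + 63*h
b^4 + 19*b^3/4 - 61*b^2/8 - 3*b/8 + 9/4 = (b - 1)*(b - 3/4)*(b + 1/2)*(b + 6)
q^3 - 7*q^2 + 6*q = q*(q - 6)*(q - 1)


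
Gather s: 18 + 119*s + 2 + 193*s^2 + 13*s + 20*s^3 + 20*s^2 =20*s^3 + 213*s^2 + 132*s + 20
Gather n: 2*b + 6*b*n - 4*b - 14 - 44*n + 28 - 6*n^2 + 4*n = -2*b - 6*n^2 + n*(6*b - 40) + 14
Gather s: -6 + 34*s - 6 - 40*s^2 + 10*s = -40*s^2 + 44*s - 12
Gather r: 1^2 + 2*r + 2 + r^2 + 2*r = r^2 + 4*r + 3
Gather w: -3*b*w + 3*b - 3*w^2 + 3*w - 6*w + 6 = 3*b - 3*w^2 + w*(-3*b - 3) + 6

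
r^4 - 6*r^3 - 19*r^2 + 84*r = r*(r - 7)*(r - 3)*(r + 4)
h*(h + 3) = h^2 + 3*h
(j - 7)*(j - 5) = j^2 - 12*j + 35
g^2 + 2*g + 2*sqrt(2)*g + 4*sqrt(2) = (g + 2)*(g + 2*sqrt(2))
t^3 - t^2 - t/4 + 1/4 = (t - 1)*(t - 1/2)*(t + 1/2)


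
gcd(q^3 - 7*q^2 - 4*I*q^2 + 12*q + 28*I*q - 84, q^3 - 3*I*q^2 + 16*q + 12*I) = q^2 - 4*I*q + 12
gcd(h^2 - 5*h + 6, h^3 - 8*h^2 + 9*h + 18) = h - 3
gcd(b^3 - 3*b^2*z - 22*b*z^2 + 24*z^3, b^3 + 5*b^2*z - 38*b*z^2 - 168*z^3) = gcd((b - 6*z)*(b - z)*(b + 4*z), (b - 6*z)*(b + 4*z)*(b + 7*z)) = -b^2 + 2*b*z + 24*z^2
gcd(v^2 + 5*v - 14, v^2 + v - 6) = v - 2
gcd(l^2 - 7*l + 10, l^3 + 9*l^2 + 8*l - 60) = l - 2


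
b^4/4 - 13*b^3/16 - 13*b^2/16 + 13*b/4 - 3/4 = (b/4 + 1/2)*(b - 3)*(b - 2)*(b - 1/4)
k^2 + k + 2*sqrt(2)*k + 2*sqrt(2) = (k + 1)*(k + 2*sqrt(2))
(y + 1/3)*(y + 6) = y^2 + 19*y/3 + 2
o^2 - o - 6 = (o - 3)*(o + 2)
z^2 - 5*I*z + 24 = (z - 8*I)*(z + 3*I)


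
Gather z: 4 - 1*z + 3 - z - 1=6 - 2*z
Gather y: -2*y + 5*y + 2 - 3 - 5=3*y - 6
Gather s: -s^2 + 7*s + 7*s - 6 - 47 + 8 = -s^2 + 14*s - 45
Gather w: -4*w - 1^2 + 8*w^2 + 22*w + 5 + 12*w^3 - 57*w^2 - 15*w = 12*w^3 - 49*w^2 + 3*w + 4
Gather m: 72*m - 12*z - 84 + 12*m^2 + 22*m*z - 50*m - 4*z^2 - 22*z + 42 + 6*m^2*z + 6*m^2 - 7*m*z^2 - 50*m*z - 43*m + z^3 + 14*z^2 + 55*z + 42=m^2*(6*z + 18) + m*(-7*z^2 - 28*z - 21) + z^3 + 10*z^2 + 21*z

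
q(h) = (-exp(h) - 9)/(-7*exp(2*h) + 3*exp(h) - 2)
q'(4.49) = -0.00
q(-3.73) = 4.67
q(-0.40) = 3.09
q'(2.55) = -0.03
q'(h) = (-exp(h) - 9)*(14*exp(2*h) - 3*exp(h))/(-7*exp(2*h) + 3*exp(h) - 2)^2 - exp(h)/(-7*exp(2*h) + 3*exp(h) - 2)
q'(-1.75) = 0.42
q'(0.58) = -1.08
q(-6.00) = 4.52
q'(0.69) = -0.88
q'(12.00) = 0.00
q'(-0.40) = -4.00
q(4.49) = 0.00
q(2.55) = 0.02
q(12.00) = 0.00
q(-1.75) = 5.43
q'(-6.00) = 0.02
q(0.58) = 0.57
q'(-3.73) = 0.17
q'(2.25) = -0.05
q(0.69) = 0.46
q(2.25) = 0.03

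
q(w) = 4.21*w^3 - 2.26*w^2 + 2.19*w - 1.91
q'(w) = 12.63*w^2 - 4.52*w + 2.19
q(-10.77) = -5546.96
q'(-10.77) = 1515.86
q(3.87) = 216.73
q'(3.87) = 173.86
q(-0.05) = -2.03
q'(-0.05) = 2.45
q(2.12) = 32.69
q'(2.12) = 49.37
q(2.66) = 67.16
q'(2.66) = 79.53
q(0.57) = -0.62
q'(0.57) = 3.72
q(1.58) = 12.51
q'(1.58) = 26.58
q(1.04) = 2.66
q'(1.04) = 11.15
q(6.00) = 839.23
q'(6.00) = 429.75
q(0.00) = -1.91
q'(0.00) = 2.19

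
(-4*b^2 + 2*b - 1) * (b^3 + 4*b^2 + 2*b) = -4*b^5 - 14*b^4 - b^3 - 2*b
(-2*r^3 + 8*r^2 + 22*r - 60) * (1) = -2*r^3 + 8*r^2 + 22*r - 60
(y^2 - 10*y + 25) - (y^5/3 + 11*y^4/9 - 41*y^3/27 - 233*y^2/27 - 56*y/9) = -y^5/3 - 11*y^4/9 + 41*y^3/27 + 260*y^2/27 - 34*y/9 + 25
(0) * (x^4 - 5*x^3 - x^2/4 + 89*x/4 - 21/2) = 0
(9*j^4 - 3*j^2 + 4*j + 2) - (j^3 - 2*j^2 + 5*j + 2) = 9*j^4 - j^3 - j^2 - j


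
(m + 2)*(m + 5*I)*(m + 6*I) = m^3 + 2*m^2 + 11*I*m^2 - 30*m + 22*I*m - 60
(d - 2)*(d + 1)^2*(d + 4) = d^4 + 4*d^3 - 3*d^2 - 14*d - 8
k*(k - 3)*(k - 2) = k^3 - 5*k^2 + 6*k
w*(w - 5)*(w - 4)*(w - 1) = w^4 - 10*w^3 + 29*w^2 - 20*w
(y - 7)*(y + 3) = y^2 - 4*y - 21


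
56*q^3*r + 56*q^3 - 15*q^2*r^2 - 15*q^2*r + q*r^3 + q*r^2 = (-8*q + r)*(-7*q + r)*(q*r + q)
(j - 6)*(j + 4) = j^2 - 2*j - 24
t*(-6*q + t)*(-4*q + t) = 24*q^2*t - 10*q*t^2 + t^3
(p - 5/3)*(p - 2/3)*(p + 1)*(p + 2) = p^4 + 2*p^3/3 - 35*p^2/9 - 4*p/3 + 20/9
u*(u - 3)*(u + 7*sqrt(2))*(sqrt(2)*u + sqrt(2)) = sqrt(2)*u^4 - 2*sqrt(2)*u^3 + 14*u^3 - 28*u^2 - 3*sqrt(2)*u^2 - 42*u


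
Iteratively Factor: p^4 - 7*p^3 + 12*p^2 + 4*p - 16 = (p - 4)*(p^3 - 3*p^2 + 4) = (p - 4)*(p - 2)*(p^2 - p - 2) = (p - 4)*(p - 2)^2*(p + 1)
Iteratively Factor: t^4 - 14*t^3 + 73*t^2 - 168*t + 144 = (t - 4)*(t^3 - 10*t^2 + 33*t - 36) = (t - 4)*(t - 3)*(t^2 - 7*t + 12) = (t - 4)*(t - 3)^2*(t - 4)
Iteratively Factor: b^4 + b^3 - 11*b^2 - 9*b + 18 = (b + 3)*(b^3 - 2*b^2 - 5*b + 6) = (b + 2)*(b + 3)*(b^2 - 4*b + 3) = (b - 1)*(b + 2)*(b + 3)*(b - 3)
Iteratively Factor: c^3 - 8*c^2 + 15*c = (c - 3)*(c^2 - 5*c) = (c - 5)*(c - 3)*(c)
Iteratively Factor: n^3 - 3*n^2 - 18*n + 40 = (n - 5)*(n^2 + 2*n - 8) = (n - 5)*(n + 4)*(n - 2)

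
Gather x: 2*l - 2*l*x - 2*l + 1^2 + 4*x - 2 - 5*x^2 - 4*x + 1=-2*l*x - 5*x^2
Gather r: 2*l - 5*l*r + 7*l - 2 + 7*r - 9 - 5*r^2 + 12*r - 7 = 9*l - 5*r^2 + r*(19 - 5*l) - 18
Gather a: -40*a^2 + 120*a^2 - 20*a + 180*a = 80*a^2 + 160*a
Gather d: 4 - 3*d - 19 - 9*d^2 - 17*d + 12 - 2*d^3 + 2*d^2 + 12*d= -2*d^3 - 7*d^2 - 8*d - 3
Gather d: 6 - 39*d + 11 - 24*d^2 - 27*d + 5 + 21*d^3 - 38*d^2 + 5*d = 21*d^3 - 62*d^2 - 61*d + 22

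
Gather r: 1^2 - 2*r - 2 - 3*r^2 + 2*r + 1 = -3*r^2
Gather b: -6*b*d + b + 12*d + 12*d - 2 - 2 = b*(1 - 6*d) + 24*d - 4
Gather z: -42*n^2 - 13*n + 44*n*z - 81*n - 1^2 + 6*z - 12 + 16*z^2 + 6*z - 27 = -42*n^2 - 94*n + 16*z^2 + z*(44*n + 12) - 40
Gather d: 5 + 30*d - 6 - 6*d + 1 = 24*d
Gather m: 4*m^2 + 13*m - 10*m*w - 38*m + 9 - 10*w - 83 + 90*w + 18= 4*m^2 + m*(-10*w - 25) + 80*w - 56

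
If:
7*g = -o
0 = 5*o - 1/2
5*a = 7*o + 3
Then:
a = 37/50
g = -1/70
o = 1/10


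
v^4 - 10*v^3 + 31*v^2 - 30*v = v*(v - 5)*(v - 3)*(v - 2)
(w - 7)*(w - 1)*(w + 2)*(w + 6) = w^4 - 45*w^2 - 40*w + 84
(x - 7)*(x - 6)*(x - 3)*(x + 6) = x^4 - 10*x^3 - 15*x^2 + 360*x - 756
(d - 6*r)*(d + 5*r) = d^2 - d*r - 30*r^2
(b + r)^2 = b^2 + 2*b*r + r^2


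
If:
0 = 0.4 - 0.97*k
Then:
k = 0.41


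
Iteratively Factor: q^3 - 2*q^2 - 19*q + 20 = (q + 4)*(q^2 - 6*q + 5) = (q - 1)*(q + 4)*(q - 5)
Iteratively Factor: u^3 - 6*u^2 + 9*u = (u - 3)*(u^2 - 3*u) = (u - 3)^2*(u)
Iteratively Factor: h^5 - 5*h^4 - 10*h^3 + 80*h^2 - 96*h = (h - 3)*(h^4 - 2*h^3 - 16*h^2 + 32*h) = h*(h - 3)*(h^3 - 2*h^2 - 16*h + 32) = h*(h - 3)*(h - 2)*(h^2 - 16) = h*(h - 4)*(h - 3)*(h - 2)*(h + 4)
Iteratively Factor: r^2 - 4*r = (r)*(r - 4)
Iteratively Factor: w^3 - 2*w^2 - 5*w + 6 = (w - 1)*(w^2 - w - 6) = (w - 1)*(w + 2)*(w - 3)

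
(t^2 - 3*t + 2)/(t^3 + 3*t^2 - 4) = (t - 2)/(t^2 + 4*t + 4)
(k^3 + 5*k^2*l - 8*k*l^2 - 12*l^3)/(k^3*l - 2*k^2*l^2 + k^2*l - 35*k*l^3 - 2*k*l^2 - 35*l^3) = (-k^3 - 5*k^2*l + 8*k*l^2 + 12*l^3)/(l*(-k^3 + 2*k^2*l - k^2 + 35*k*l^2 + 2*k*l + 35*l^2))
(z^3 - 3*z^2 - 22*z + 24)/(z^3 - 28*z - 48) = (z - 1)/(z + 2)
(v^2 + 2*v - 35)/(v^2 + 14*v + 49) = (v - 5)/(v + 7)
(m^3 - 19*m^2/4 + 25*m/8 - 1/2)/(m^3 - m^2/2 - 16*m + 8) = (m - 1/4)/(m + 4)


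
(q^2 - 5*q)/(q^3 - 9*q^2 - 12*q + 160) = q/(q^2 - 4*q - 32)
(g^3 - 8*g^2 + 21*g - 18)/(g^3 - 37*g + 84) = (g^2 - 5*g + 6)/(g^2 + 3*g - 28)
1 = 1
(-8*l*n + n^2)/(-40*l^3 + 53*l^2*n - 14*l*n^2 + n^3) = n/(5*l^2 - 6*l*n + n^2)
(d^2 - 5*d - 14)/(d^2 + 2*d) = (d - 7)/d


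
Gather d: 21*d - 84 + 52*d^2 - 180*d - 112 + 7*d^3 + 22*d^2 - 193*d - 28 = 7*d^3 + 74*d^2 - 352*d - 224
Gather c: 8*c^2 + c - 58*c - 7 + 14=8*c^2 - 57*c + 7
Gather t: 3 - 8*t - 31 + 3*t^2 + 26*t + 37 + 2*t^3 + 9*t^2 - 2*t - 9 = 2*t^3 + 12*t^2 + 16*t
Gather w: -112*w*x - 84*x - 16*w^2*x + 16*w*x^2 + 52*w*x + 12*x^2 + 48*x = -16*w^2*x + w*(16*x^2 - 60*x) + 12*x^2 - 36*x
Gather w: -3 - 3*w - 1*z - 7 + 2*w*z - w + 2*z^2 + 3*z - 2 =w*(2*z - 4) + 2*z^2 + 2*z - 12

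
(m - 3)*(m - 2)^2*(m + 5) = m^4 - 2*m^3 - 19*m^2 + 68*m - 60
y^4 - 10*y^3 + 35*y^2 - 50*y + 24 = (y - 4)*(y - 3)*(y - 2)*(y - 1)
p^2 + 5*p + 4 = (p + 1)*(p + 4)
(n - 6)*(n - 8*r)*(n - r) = n^3 - 9*n^2*r - 6*n^2 + 8*n*r^2 + 54*n*r - 48*r^2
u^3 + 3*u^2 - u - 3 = (u - 1)*(u + 1)*(u + 3)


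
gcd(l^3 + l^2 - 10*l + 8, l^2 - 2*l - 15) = 1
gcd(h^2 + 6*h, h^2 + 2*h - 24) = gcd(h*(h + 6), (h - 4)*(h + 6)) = h + 6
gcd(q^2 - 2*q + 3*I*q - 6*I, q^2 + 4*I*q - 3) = q + 3*I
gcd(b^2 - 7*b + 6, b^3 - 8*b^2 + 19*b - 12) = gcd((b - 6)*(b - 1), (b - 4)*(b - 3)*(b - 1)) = b - 1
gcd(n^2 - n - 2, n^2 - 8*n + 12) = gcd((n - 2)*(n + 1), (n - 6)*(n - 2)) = n - 2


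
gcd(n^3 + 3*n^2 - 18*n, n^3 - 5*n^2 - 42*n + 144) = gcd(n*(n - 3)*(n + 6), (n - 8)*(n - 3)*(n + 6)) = n^2 + 3*n - 18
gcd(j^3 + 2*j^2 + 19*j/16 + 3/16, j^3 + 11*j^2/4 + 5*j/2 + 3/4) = j^2 + 7*j/4 + 3/4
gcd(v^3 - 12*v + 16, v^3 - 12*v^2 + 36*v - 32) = v^2 - 4*v + 4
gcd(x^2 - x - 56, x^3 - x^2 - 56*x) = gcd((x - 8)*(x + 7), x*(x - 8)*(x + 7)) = x^2 - x - 56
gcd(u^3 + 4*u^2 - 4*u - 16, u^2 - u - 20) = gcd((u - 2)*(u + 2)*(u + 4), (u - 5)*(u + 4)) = u + 4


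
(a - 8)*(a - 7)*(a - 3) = a^3 - 18*a^2 + 101*a - 168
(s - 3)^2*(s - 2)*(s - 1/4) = s^4 - 33*s^3/4 + 23*s^2 - 93*s/4 + 9/2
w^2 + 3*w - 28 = (w - 4)*(w + 7)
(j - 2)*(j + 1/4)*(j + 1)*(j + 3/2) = j^4 + 3*j^3/4 - 27*j^2/8 - 31*j/8 - 3/4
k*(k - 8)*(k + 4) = k^3 - 4*k^2 - 32*k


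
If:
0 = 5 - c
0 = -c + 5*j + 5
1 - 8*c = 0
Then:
No Solution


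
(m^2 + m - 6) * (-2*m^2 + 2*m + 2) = -2*m^4 + 16*m^2 - 10*m - 12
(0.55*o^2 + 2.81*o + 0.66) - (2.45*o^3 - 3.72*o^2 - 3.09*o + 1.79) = -2.45*o^3 + 4.27*o^2 + 5.9*o - 1.13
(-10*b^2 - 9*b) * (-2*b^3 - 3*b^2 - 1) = 20*b^5 + 48*b^4 + 27*b^3 + 10*b^2 + 9*b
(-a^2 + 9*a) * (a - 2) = -a^3 + 11*a^2 - 18*a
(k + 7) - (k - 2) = 9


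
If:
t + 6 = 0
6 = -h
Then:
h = -6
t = -6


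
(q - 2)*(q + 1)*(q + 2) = q^3 + q^2 - 4*q - 4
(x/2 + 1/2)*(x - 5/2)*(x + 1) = x^3/2 - x^2/4 - 2*x - 5/4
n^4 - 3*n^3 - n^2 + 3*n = n*(n - 3)*(n - 1)*(n + 1)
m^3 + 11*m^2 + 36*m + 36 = (m + 2)*(m + 3)*(m + 6)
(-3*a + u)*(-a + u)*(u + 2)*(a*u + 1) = 3*a^3*u^2 + 6*a^3*u - 4*a^2*u^3 - 8*a^2*u^2 + 3*a^2*u + 6*a^2 + a*u^4 + 2*a*u^3 - 4*a*u^2 - 8*a*u + u^3 + 2*u^2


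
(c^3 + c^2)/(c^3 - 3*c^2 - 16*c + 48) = c^2*(c + 1)/(c^3 - 3*c^2 - 16*c + 48)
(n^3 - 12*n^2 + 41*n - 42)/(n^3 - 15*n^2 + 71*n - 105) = (n - 2)/(n - 5)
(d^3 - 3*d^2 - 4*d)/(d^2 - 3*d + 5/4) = 4*d*(d^2 - 3*d - 4)/(4*d^2 - 12*d + 5)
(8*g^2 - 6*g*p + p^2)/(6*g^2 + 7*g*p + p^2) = (8*g^2 - 6*g*p + p^2)/(6*g^2 + 7*g*p + p^2)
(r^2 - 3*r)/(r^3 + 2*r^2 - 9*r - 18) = r/(r^2 + 5*r + 6)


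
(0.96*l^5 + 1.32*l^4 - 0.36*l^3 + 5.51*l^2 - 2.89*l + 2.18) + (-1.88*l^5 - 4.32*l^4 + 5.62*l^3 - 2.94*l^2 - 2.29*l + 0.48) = -0.92*l^5 - 3.0*l^4 + 5.26*l^3 + 2.57*l^2 - 5.18*l + 2.66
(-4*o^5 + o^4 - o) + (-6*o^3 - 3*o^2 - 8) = -4*o^5 + o^4 - 6*o^3 - 3*o^2 - o - 8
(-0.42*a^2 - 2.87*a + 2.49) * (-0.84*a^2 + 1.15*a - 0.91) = 0.3528*a^4 + 1.9278*a^3 - 5.0099*a^2 + 5.4752*a - 2.2659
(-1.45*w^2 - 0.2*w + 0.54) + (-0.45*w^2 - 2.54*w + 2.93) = -1.9*w^2 - 2.74*w + 3.47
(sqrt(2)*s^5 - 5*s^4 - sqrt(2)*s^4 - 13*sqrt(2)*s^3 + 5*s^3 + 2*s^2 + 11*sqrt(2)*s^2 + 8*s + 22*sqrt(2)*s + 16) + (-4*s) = sqrt(2)*s^5 - 5*s^4 - sqrt(2)*s^4 - 13*sqrt(2)*s^3 + 5*s^3 + 2*s^2 + 11*sqrt(2)*s^2 + 4*s + 22*sqrt(2)*s + 16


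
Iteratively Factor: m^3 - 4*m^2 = (m - 4)*(m^2) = m*(m - 4)*(m)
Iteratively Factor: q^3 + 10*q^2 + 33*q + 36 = (q + 4)*(q^2 + 6*q + 9) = (q + 3)*(q + 4)*(q + 3)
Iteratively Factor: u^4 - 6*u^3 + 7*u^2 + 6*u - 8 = (u - 1)*(u^3 - 5*u^2 + 2*u + 8) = (u - 4)*(u - 1)*(u^2 - u - 2) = (u - 4)*(u - 2)*(u - 1)*(u + 1)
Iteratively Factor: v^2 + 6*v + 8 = (v + 4)*(v + 2)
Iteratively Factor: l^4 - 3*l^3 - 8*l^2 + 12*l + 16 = (l - 4)*(l^3 + l^2 - 4*l - 4) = (l - 4)*(l + 2)*(l^2 - l - 2) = (l - 4)*(l + 1)*(l + 2)*(l - 2)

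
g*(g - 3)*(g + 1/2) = g^3 - 5*g^2/2 - 3*g/2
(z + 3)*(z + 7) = z^2 + 10*z + 21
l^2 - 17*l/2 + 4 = (l - 8)*(l - 1/2)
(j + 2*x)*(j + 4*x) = j^2 + 6*j*x + 8*x^2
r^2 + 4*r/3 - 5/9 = (r - 1/3)*(r + 5/3)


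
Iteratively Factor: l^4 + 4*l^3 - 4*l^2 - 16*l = (l - 2)*(l^3 + 6*l^2 + 8*l) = l*(l - 2)*(l^2 + 6*l + 8) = l*(l - 2)*(l + 4)*(l + 2)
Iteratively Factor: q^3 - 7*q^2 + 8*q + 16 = (q - 4)*(q^2 - 3*q - 4) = (q - 4)^2*(q + 1)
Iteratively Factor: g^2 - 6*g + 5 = (g - 1)*(g - 5)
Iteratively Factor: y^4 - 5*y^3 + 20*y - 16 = (y + 2)*(y^3 - 7*y^2 + 14*y - 8) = (y - 2)*(y + 2)*(y^2 - 5*y + 4) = (y - 2)*(y - 1)*(y + 2)*(y - 4)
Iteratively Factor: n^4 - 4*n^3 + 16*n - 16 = (n - 2)*(n^3 - 2*n^2 - 4*n + 8) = (n - 2)*(n + 2)*(n^2 - 4*n + 4) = (n - 2)^2*(n + 2)*(n - 2)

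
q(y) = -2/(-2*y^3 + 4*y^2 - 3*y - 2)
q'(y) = -2*(6*y^2 - 8*y + 3)/(-2*y^3 + 4*y^2 - 3*y - 2)^2 = 2*(-6*y^2 + 8*y - 3)/(2*y^3 - 4*y^2 + 3*y + 2)^2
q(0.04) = 0.95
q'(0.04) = -1.20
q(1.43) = 0.51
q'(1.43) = -0.49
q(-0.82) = -0.47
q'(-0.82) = -1.50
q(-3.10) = -0.02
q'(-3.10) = -0.02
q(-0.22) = 1.78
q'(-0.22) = -7.98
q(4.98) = 0.01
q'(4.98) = -0.01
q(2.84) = 0.08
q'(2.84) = -0.10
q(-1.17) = -0.20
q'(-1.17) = -0.40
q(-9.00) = 0.00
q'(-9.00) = 0.00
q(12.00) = 0.00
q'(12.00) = 0.00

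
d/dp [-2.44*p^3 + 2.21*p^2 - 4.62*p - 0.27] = -7.32*p^2 + 4.42*p - 4.62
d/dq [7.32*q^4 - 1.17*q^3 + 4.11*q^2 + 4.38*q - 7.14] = 29.28*q^3 - 3.51*q^2 + 8.22*q + 4.38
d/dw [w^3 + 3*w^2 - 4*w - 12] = 3*w^2 + 6*w - 4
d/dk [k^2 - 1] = 2*k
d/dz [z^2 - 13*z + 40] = 2*z - 13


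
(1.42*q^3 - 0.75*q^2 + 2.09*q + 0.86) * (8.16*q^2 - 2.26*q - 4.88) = 11.5872*q^5 - 9.3292*q^4 + 11.8198*q^3 + 5.9542*q^2 - 12.1428*q - 4.1968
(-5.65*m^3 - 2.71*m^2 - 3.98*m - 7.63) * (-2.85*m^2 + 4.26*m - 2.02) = 16.1025*m^5 - 16.3455*m^4 + 11.2114*m^3 + 10.2649*m^2 - 24.4642*m + 15.4126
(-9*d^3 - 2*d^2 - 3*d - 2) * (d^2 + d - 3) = -9*d^5 - 11*d^4 + 22*d^3 + d^2 + 7*d + 6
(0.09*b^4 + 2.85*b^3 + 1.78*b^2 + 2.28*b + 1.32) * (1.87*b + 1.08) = 0.1683*b^5 + 5.4267*b^4 + 6.4066*b^3 + 6.186*b^2 + 4.9308*b + 1.4256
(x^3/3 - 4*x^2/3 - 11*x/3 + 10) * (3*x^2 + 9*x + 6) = x^5 - x^4 - 21*x^3 - 11*x^2 + 68*x + 60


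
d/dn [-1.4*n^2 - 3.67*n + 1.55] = -2.8*n - 3.67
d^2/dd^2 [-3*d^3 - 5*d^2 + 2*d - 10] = -18*d - 10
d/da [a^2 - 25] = 2*a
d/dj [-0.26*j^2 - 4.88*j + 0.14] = -0.52*j - 4.88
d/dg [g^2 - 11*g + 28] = 2*g - 11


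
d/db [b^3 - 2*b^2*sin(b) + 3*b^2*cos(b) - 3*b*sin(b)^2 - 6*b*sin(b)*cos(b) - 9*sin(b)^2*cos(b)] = -3*b^2*sin(b) - 2*b^2*cos(b) + 3*b^2 - 4*b*sin(b) - 3*b*sin(2*b) + 6*b*cos(b) - 6*b*cos(2*b) + 9*sin(b)/4 - 3*sin(2*b) - 27*sin(3*b)/4 + 3*cos(2*b)/2 - 3/2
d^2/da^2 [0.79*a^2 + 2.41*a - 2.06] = 1.58000000000000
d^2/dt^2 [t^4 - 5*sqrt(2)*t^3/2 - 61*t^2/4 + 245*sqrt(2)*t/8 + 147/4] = 12*t^2 - 15*sqrt(2)*t - 61/2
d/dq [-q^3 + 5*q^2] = q*(10 - 3*q)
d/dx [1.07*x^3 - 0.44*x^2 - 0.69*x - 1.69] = 3.21*x^2 - 0.88*x - 0.69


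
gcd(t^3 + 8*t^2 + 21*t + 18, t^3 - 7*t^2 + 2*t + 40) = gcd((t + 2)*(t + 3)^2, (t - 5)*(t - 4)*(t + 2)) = t + 2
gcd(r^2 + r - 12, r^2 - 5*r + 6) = r - 3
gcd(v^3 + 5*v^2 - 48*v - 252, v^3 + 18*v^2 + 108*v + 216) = v^2 + 12*v + 36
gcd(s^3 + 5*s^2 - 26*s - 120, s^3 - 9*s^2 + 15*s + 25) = s - 5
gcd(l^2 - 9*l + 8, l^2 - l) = l - 1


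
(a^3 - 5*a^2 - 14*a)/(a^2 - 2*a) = (a^2 - 5*a - 14)/(a - 2)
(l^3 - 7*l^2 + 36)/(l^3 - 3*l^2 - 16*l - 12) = (l - 3)/(l + 1)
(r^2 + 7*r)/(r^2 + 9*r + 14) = r/(r + 2)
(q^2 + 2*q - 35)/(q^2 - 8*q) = (q^2 + 2*q - 35)/(q*(q - 8))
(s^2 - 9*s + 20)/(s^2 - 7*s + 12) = (s - 5)/(s - 3)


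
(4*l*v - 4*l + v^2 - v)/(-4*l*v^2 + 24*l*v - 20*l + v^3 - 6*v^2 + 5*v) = (4*l + v)/(-4*l*v + 20*l + v^2 - 5*v)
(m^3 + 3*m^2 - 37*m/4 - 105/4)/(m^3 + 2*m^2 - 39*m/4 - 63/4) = (2*m + 5)/(2*m + 3)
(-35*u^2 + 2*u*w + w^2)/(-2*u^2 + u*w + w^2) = (-35*u^2 + 2*u*w + w^2)/(-2*u^2 + u*w + w^2)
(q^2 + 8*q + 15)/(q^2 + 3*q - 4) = (q^2 + 8*q + 15)/(q^2 + 3*q - 4)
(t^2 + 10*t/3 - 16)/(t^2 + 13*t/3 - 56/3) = (t + 6)/(t + 7)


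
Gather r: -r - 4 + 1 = -r - 3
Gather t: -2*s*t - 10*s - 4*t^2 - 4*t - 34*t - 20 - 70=-10*s - 4*t^2 + t*(-2*s - 38) - 90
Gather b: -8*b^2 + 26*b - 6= -8*b^2 + 26*b - 6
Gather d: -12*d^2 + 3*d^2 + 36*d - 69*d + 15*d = -9*d^2 - 18*d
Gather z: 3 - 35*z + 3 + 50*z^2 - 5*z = 50*z^2 - 40*z + 6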